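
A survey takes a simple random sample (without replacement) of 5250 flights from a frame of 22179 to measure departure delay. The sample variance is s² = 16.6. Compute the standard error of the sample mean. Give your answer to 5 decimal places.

0.04913

Under SRS without replacement, Var(ȳ) = (1 − f)·s²/n with f = n/N = 5250/22179 = 0.23671040.
Var(ȳ) = (1 − 0.23671040)·16.6/5250 = 0.76328960·0.0031619048 = 0.002413449.
SE(ȳ) = √(0.002413449) = 0.04913.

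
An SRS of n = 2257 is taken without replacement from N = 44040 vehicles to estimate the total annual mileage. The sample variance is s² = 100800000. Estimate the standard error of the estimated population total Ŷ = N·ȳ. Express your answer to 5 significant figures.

9.0654 × 10^6

Var(Ŷ) = N²·Var(ȳ) = N²·(1 − n/N)·s²/n.
f = 2257/44040 = 0.05124886; Var(ȳ) = 0.94875114·100800000/2257 = 42372.226.
Var(Ŷ) = 44040² · 42372.226 = 8.2181848 × 10^13.
SE(Ŷ) = √(8.2181848 × 10^13) = 9.0654 × 10^6.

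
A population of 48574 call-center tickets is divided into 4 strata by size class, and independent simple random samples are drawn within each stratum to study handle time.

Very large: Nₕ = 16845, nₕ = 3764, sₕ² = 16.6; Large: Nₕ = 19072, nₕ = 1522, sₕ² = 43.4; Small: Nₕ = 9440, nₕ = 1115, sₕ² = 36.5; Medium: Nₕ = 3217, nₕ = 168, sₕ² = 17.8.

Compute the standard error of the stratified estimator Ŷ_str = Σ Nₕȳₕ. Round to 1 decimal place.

Var(Ŷ_str) = Σₕ Nₕ²(1 − fₕ)sₕ²/nₕ.
Very large: 16845²·(1 − 3764/16845)·16.6/3764 = 971785.54.
Large: 19072²·(1 − 1522/19072)·43.4/1522 = 9.5443957 × 10^6.
Small: 9440²·(1 − 1115/9440)·36.5/1115 = 2.5726117 × 10^6.
Medium: 3217²·(1 − 168/3217)·17.8/168 = 1.039248 × 10^6.
Sum = 1.4128041 × 10^7.
SE = √(1.4128041 × 10^7) = 3758.7.

3758.7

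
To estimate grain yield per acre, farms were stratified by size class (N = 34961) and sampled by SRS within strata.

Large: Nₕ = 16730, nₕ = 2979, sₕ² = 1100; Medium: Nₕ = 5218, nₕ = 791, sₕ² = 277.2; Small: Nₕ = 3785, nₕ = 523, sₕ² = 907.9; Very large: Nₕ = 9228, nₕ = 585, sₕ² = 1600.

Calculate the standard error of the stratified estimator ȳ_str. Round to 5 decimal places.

0.52166

Var(ȳ_str) = Σₕ Wₕ²(1 − fₕ)sₕ²/nₕ with Wₕ = Nₕ/N, N = 34961.
Large: Wₕ = 0.47853322; term = 0.47853322²·(1 − 0.17806336)·1100/2979 = 0.069499985.
Medium: Wₕ = 0.14925202; term = 0.14925202²·(1 − 0.15159065)·277.2/791 = 0.0066231203.
Small: Wₕ = 0.10826349; term = 0.10826349²·(1 − 0.13817701)·907.9/523 = 0.017535513.
Very large: Wₕ = 0.26395126; term = 0.26395126²·(1 − 0.06339402)·1600/585 = 0.17847136.
Sum = 0.27212998.
SE = √(0.27212998) = 0.52166.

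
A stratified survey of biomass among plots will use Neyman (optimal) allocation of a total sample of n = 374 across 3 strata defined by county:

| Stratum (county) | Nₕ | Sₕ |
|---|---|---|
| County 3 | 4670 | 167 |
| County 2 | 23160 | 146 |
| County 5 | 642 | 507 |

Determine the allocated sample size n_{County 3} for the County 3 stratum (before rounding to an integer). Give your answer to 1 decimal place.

Neyman allocation: nₕ = n·NₕSₕ / Σⱼ NⱼSⱼ.
Σ NⱼSⱼ = 4670·167 + 23160·146 + 642·507 = 4.486744 × 10^6.
n_{County 3} = 374·4670·167 / (4.486744 × 10^6) = 65.0.

65.0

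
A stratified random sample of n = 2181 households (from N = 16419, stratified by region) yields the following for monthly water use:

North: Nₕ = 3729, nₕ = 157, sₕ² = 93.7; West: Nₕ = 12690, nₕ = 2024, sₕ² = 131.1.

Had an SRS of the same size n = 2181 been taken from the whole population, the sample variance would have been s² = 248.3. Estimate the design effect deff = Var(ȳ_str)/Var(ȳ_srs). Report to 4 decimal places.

Var(ȳ_str) = Σ Wₕ²(1−fₕ)sₕ²/nₕ with Wₕ = Nₕ/16419:
  North: (3729/16419)²·(1−157/3729)·93.7/157 = 0.029488343
  West: (12690/16419)²·(1−2024/12690)·131.1/2024 = 0.032520857
  → Var(ȳ_str) = 0.0620092.
Var(ȳ_srs) = (1 − 2181/16419)·248.3/2181 = 0.098724136.
deff = 0.0620092 / 0.098724136 = 0.6281.

0.6281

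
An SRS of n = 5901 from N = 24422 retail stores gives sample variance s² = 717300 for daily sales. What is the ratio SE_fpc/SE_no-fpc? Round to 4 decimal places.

f = n/N = 5901/24422 = 0.24162640.
SE_no-fpc = √(s²/n) = 11.025229; SE_fpc = √((1−f)s²/n) = 9.6012817.
Ratio = √(1−f) = 0.87084648.

0.8708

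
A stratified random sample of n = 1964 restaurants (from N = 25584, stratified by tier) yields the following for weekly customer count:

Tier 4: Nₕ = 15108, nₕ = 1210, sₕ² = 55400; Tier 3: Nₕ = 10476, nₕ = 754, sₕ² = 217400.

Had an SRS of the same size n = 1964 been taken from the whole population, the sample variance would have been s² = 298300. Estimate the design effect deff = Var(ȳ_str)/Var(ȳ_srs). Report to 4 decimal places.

0.4247

Var(ȳ_str) = Σ Wₕ²(1−fₕ)sₕ²/nₕ with Wₕ = Nₕ/25584:
  Tier 4: (15108/25584)²·(1−1210/15108)·55400/1210 = 14.687463
  Tier 3: (10476/25584)²·(1−754/10476)·217400/754 = 44.864456
  → Var(ȳ_str) = 59.551919.
Var(ȳ_srs) = (1 − 1964/25584)·298300/1964 = 140.22428.
deff = 59.551919 / 140.22428 = 0.4247.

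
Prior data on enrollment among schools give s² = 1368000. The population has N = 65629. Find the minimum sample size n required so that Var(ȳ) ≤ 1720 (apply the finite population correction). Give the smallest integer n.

Without fpc, n₀ = s²/D = 1368000/1720 = 795.3488.
With fpc, (1 − n/N)·s²/n ≤ D requires n ≥ n₀/(1 + n₀/N) = 795.3488/(1 + 795.3488/65629) = 785.8255.
Rounding up, n = 786.

786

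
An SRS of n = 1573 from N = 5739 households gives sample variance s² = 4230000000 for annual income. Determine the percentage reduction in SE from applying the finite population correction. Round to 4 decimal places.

f = n/N = 1573/5739 = 0.27408956.
SE_no-fpc = √(s²/n) = 1639.8564; SE_fpc = √((1−f)s²/n) = 1397.1639.
Ratio = √(1−f) = 0.85200378. Reduction = 100·(1 − 0.85200378) = 14.7996%.

14.7996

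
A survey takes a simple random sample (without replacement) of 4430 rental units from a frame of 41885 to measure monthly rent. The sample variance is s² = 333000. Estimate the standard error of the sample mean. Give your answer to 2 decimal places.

8.20

Under SRS without replacement, Var(ȳ) = (1 − f)·s²/n with f = n/N = 4430/41885 = 0.10576579.
Var(ȳ) = (1 − 0.10576579)·333000/4430 = 0.89423421·75.1693 = 67.21896.
SE(ȳ) = √(67.21896) = 8.20.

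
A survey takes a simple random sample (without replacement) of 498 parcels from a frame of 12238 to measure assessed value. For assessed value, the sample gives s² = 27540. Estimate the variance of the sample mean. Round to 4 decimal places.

53.0508

Under SRS without replacement, Var(ȳ) = (1 − f)·s²/n with f = n/N = 498/12238 = 0.04069292.
Var(ȳ) = (1 − 0.04069292)·27540/498 = 0.95930708·55.301205 = 53.050837.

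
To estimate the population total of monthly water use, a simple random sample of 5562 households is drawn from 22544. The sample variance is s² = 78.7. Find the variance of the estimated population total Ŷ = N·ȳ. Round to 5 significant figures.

Var(Ŷ) = N²·Var(ȳ) = N²·(1 − n/N)·s²/n.
f = 5562/22544 = 0.24671753; Var(ȳ) = 0.75328247·78.7/5562 = 0.010658635.
Var(Ŷ) = 22544² · 0.010658635 = 5.4170587 × 10^6.

5.4171 × 10^6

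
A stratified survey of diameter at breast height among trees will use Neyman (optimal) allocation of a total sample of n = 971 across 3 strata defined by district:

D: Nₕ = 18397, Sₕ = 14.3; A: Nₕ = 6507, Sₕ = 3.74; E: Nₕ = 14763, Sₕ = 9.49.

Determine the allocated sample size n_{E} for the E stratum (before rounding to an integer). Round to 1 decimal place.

Neyman allocation: nₕ = n·NₕSₕ / Σⱼ NⱼSⱼ.
Σ NⱼSⱼ = 18397·14.3 + 6507·3.74 + 14763·9.49 = 427514.15.
n_{E} = 971·14763·9.49 / 427514.15 = 318.2.

318.2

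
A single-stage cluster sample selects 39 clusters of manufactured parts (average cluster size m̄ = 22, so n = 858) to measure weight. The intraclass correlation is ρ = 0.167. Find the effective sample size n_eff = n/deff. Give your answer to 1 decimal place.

190.4

deff = 1 + (22 − 1)·0.167 = 1 + 3.507 = 4.507.
n_eff = 858 / 4.507 = 190.4.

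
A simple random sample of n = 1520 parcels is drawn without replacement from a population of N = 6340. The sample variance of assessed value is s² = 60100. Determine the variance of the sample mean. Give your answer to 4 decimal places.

30.0600

Under SRS without replacement, Var(ȳ) = (1 − f)·s²/n with f = n/N = 1520/6340 = 0.23974763.
Var(ȳ) = (1 − 0.23974763)·60100/1520 = 0.76025237·39.539474 = 30.059978.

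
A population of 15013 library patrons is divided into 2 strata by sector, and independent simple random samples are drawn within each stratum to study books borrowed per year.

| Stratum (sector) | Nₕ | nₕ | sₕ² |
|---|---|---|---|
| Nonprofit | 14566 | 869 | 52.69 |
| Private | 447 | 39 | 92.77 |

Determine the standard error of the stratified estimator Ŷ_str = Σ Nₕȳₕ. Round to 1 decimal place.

Var(Ŷ_str) = Σₕ Nₕ²(1 − fₕ)sₕ²/nₕ.
Nonprofit: 14566²·(1 − 869/14566)·52.69/869 = 1.2096903 × 10^7.
Private: 447²·(1 − 39/447)·92.77/39 = 433821.06.
Sum = 1.2530724 × 10^7.
SE = √(1.2530724 × 10^7) = 3539.9.

3539.9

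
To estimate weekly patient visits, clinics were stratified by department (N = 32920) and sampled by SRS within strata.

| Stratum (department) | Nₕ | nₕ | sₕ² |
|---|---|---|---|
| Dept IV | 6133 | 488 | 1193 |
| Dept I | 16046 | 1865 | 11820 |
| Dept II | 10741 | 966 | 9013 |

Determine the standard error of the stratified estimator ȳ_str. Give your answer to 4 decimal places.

1.5208

Var(ȳ_str) = Σₕ Wₕ²(1 − fₕ)sₕ²/nₕ with Wₕ = Nₕ/N, N = 32920.
Dept IV: Wₕ = 0.18630012; term = 0.18630012²·(1 − 0.07956954)·1193/488 = 0.078097634.
Dept I: Wₕ = 0.48742406; term = 0.48742406²·(1 − 0.11622834)·11820/1865 = 1.3307382.
Dept II: Wₕ = 0.32627582; term = 0.32627582²·(1 − 0.08993576)·9013/966 = 0.90392849.
Sum = 2.3127643.
SE = √(2.3127643) = 1.5208.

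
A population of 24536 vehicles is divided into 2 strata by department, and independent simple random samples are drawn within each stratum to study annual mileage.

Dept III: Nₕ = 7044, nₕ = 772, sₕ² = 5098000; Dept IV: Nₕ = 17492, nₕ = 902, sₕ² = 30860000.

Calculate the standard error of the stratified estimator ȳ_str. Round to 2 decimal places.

130.29

Var(ȳ_str) = Σₕ Wₕ²(1 − fₕ)sₕ²/nₕ with Wₕ = Nₕ/N, N = 24536.
Dept III: Wₕ = 0.28708836; term = 0.28708836²·(1 − 0.10959682)·5098000/772 = 484.61896.
Dept IV: Wₕ = 0.71291164; term = 0.71291164²·(1 − 0.05156643)·30860000/902 = 16491.787.
Sum = 16976.406.
SE = √(16976.406) = 130.29.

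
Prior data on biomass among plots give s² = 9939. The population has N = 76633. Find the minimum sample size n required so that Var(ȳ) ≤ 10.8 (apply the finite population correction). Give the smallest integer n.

Without fpc, n₀ = s²/D = 9939/10.8 = 920.2778.
With fpc, (1 − n/N)·s²/n ≤ D requires n ≥ n₀/(1 + n₀/N) = 920.2778/(1 + 920.2778/76633) = 909.3574.
Rounding up, n = 910.

910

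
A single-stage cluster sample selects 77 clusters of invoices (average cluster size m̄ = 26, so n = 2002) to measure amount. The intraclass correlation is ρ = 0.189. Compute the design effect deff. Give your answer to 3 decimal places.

deff = 1 + (26 − 1)·0.189 = 1 + 4.725 = 5.725.

5.725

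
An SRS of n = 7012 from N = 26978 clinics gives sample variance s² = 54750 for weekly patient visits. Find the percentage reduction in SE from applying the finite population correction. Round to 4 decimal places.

f = n/N = 7012/26978 = 0.25991549.
SE_no-fpc = √(s²/n) = 2.7942876; SE_fpc = √((1−f)s²/n) = 2.4038744.
Ratio = √(1−f) = 0.86028165. Reduction = 100·(1 − 0.86028165) = 13.9718%.

13.9718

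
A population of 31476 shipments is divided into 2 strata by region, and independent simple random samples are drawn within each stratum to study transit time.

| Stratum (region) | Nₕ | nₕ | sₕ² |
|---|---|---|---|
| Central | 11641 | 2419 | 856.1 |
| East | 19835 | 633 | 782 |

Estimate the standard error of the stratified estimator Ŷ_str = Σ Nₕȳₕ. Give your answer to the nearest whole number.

22550

Var(Ŷ_str) = Σₕ Nₕ²(1 − fₕ)sₕ²/nₕ.
Central: 11641²·(1 − 2419/11641)·856.1/2419 = 3.7993039 × 10^7.
East: 19835²·(1 − 633/19835)·782/633 = 4.7052393 × 10^8.
Sum = 5.0851697 × 10^8.
SE = √(5.0851697 × 10^8) = 22550.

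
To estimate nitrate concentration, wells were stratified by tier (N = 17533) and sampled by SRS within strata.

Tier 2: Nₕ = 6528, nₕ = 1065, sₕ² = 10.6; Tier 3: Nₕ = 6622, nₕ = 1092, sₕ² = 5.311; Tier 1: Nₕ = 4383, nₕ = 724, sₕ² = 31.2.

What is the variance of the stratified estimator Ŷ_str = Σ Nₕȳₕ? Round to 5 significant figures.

Var(Ŷ_str) = Σₕ Nₕ²(1 − fₕ)sₕ²/nₕ.
Tier 2: 6528²·(1 − 1065/6528)·10.6/1065 = 354950.35.
Tier 3: 6622²·(1 − 1092/6622)·5.311/1092 = 178101.66.
Tier 1: 4383²·(1 − 724/4383)·31.2/724 = 691114.35.
Sum = 1.2241664 × 10^6.

1.2242 × 10^6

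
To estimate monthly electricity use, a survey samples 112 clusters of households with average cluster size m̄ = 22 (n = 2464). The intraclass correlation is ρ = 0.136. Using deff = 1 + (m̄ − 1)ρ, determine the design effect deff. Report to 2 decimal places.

deff = 1 + (22 − 1)·0.136 = 1 + 2.856 = 3.856.

3.86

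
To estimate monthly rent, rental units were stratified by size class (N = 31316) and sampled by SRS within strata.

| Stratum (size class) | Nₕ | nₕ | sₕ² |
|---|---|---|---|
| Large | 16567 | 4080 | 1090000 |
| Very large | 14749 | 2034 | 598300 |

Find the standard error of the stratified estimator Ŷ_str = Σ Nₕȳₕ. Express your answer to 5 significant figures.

332310

Var(Ŷ_str) = Σₕ Nₕ²(1 − fₕ)sₕ²/nₕ.
Large: 16567²·(1 − 4080/16567)·1090000/4080 = 5.5267309 × 10^10.
Very large: 14749²·(1 − 2034/14749)·598300/2034 = 5.5162888 × 10^10.
Sum = 1.104302 × 10^11.
SE = √(1.104302 × 10^11) = 332310.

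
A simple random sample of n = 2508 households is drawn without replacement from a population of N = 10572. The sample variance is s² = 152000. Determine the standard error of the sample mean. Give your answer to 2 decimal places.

Under SRS without replacement, Var(ȳ) = (1 − f)·s²/n with f = n/N = 2508/10572 = 0.23723042.
Var(ȳ) = (1 − 0.23723042)·152000/2508 = 0.76276958·60.606061 = 46.228459.
SE(ȳ) = √(46.228459) = 6.80.

6.80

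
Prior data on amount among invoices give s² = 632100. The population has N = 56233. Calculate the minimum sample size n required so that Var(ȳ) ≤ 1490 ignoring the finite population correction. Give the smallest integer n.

Without fpc, n₀ = s²/D = 632100/1490 = 424.2282.
Rounding up, n = 425.

425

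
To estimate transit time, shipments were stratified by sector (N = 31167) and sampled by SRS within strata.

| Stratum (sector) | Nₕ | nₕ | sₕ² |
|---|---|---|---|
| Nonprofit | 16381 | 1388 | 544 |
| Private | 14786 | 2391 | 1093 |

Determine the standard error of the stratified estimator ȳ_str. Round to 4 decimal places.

Var(ȳ_str) = Σₕ Wₕ²(1 − fₕ)sₕ²/nₕ with Wₕ = Nₕ/N, N = 31167.
Nonprofit: Wₕ = 0.52558796; term = 0.52558796²·(1 − 0.08473231)·544/1388 = 0.099094234.
Private: Wₕ = 0.47441204; term = 0.47441204²·(1 − 0.16170702)·1093/2391 = 0.086247758.
Sum = 0.18534199.
SE = √(0.18534199) = 0.4305.

0.4305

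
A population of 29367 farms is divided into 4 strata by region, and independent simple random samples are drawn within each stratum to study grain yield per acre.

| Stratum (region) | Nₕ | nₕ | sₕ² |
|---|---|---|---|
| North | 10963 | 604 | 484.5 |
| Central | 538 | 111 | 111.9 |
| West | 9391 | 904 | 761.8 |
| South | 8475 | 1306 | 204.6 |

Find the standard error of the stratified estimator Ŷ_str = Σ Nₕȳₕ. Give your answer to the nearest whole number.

Var(Ŷ_str) = Σₕ Nₕ²(1 − fₕ)sₕ²/nₕ.
North: 10963²·(1 − 604/10963)·484.5/604 = 9.1097003 × 10^7.
Central: 538²·(1 − 111/538)·111.9/111 = 231588.64.
West: 9391²·(1 − 904/9391)·761.8/904 = 6.7164314 × 10^7.
South: 8475²·(1 − 1306/8475)·204.6/1306 = 9.5183296 × 10^6.
Sum = 1.6801124 × 10^8.
SE = √(1.6801124 × 10^8) = 12962.

12962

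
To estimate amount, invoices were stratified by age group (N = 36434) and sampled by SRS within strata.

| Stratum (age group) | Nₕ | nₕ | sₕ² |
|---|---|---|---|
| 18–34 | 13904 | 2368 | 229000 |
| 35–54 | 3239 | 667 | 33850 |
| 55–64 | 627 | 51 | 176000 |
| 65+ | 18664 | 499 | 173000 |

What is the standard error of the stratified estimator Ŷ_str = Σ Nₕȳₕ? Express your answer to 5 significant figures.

Var(Ŷ_str) = Σₕ Nₕ²(1 − fₕ)sₕ²/nₕ.
18–34: 13904²·(1 − 2368/13904)·229000/2368 = 1.5511321 × 10^10.
35–54: 3239²·(1 − 667/3239)·33850/667 = 4.2278031 × 10^8.
55–64: 627²·(1 − 51/627)·176000/51 = 1.2463285 × 10^9.
65+: 18664²·(1 − 499/18664)·173000/499 = 1.1754 × 10^11.
Sum = 1.3472043 × 10^11.
SE = √(1.3472043 × 10^11) = 367040.

367040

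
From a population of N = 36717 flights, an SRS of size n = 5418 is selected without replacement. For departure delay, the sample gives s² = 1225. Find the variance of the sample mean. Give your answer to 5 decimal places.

Under SRS without replacement, Var(ȳ) = (1 − f)·s²/n with f = n/N = 5418/36717 = 0.14756108.
Var(ȳ) = (1 − 0.14756108)·1225/5418 = 0.85243892·0.22609819 = 0.1927349.

0.19273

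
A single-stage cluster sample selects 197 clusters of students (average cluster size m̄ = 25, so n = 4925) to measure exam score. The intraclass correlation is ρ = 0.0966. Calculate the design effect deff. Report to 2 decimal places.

deff = 1 + (25 − 1)·0.0966 = 1 + 2.3184 = 3.3184.

3.32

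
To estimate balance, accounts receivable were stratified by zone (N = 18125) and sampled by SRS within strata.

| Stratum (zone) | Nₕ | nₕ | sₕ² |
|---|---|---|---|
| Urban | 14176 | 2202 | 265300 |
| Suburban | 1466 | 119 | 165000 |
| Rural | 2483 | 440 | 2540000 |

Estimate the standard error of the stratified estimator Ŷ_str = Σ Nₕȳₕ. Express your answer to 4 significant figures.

229100

Var(Ŷ_str) = Σₕ Nₕ²(1 − fₕ)sₕ²/nₕ.
Urban: 14176²·(1 − 2202/14176)·265300/2202 = 2.0450922 × 10^10.
Suburban: 1466²·(1 − 119/1466)·165000/119 = 2.7380322 × 10^9.
Rural: 2483²·(1 − 440/2483)·2540000/440 = 2.9283712 × 10^10.
Sum = 5.2472666 × 10^10.
SE = √(5.2472666 × 10^10) = 229100.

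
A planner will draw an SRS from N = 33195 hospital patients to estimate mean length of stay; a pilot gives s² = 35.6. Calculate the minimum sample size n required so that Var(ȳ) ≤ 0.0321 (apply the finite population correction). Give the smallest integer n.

Without fpc, n₀ = s²/D = 35.6/0.0321 = 1109.0343.
With fpc, (1 − n/N)·s²/n ≤ D requires n ≥ n₀/(1 + n₀/N) = 1109.0343/(1 + 1109.0343/33195) = 1073.1797.
Rounding up, n = 1074.

1074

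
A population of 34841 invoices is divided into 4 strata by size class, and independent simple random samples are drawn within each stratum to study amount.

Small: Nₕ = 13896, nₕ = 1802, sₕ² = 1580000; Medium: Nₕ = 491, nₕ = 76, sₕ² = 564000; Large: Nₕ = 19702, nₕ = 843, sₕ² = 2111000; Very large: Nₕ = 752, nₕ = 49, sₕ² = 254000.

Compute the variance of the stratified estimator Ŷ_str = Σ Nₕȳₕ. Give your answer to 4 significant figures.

Var(Ŷ_str) = Σₕ Nₕ²(1 − fₕ)sₕ²/nₕ.
Small: 13896²·(1 − 1802/13896)·1580000/1802 = 1.4735405 × 10^11.
Medium: 491²·(1 − 76/491)·564000/76 = 1.5121508 × 10^9.
Large: 19702²·(1 − 843/19702)·2111000/843 = 9.304427 × 10^11.
Very large: 752²·(1 − 49/752)·254000/49 = 2.7403801 × 10^9.
Sum = 1.0820493 × 10^12.

1.082 × 10^12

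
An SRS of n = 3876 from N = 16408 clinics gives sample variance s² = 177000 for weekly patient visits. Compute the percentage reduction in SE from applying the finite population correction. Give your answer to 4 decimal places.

f = n/N = 3876/16408 = 0.23622623.
SE_no-fpc = √(s²/n) = 6.7576353; SE_fpc = √((1−f)s²/n) = 5.905778.
Ratio = √(1−f) = 0.87394151. Reduction = 100·(1 − 0.87394151) = 12.6058%.

12.6058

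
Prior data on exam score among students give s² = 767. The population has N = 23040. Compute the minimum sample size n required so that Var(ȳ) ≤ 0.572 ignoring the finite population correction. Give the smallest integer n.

1341

Without fpc, n₀ = s²/D = 767/0.572 = 1340.9091.
Rounding up, n = 1341.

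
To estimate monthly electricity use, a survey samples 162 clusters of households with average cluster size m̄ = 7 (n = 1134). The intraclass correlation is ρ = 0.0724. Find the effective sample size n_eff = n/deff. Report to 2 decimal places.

790.57

deff = 1 + (7 − 1)·0.0724 = 1 + 0.4344 = 1.4344.
n_eff = 1134 / 1.4344 = 790.57.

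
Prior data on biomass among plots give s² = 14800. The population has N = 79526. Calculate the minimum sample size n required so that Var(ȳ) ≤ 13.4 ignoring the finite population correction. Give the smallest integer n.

Without fpc, n₀ = s²/D = 14800/13.4 = 1104.4776.
Rounding up, n = 1105.

1105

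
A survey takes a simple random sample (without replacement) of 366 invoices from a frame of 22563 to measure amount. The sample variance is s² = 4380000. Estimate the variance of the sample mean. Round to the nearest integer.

Under SRS without replacement, Var(ȳ) = (1 − f)·s²/n with f = n/N = 366/22563 = 0.01622125.
Var(ȳ) = (1 − 0.01622125)·4380000/366 = 0.98377875·11967.213 = 11773.09.

11773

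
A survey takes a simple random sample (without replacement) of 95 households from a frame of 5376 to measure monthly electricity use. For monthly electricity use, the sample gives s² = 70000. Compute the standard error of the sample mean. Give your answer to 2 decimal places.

26.90

Under SRS without replacement, Var(ȳ) = (1 − f)·s²/n with f = n/N = 95/5376 = 0.01767113.
Var(ȳ) = (1 − 0.01767113)·70000/95 = 0.98232887·736.84211 = 723.82127.
SE(ȳ) = √(723.82127) = 26.90.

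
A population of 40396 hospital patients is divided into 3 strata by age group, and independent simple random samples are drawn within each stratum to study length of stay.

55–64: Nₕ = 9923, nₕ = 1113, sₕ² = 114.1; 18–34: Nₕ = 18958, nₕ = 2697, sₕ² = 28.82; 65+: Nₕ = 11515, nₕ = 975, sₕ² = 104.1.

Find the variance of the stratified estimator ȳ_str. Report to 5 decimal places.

0.01545

Var(ȳ_str) = Σₕ Wₕ²(1 − fₕ)sₕ²/nₕ with Wₕ = Nₕ/N, N = 40396.
55–64: Wₕ = 0.24564313; term = 0.24564313²·(1 − 0.11216366)·114.1/1113 = 0.0054920269.
18–34: Wₕ = 0.46930389; term = 0.46930389²·(1 − 0.14226184)·28.82/2697 = 0.0020187199.
65+: Wₕ = 0.28505298; term = 0.28505298²·(1 − 0.08467217)·104.1/975 = 0.007940977.
Sum = 0.015451724.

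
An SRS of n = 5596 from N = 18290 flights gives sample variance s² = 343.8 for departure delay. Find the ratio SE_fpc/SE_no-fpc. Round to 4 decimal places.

f = n/N = 5596/18290 = 0.30595954.
SE_no-fpc = √(s²/n) = 0.24786436; SE_fpc = √((1−f)s²/n) = 0.20649354.
Ratio = √(1−f) = 0.83309091.

0.8331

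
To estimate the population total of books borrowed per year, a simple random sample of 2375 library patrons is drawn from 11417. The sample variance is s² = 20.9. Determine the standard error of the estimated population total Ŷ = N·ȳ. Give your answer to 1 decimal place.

Var(Ŷ) = N²·Var(ȳ) = N²·(1 − n/N)·s²/n.
f = 2375/11417 = 0.20802312; Var(ȳ) = 0.79197688·20.9/2375 = 0.0069693965.
Var(Ŷ) = 11417² · 0.0069693965 = 908446.12.
SE(Ŷ) = √(908446.12) = 953.1.

953.1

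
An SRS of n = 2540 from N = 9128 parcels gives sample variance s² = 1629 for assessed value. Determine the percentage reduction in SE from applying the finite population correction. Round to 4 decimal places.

f = n/N = 2540/9128 = 0.27826468.
SE_no-fpc = √(s²/n) = 0.80083618; SE_fpc = √((1−f)s²/n) = 0.68035043.
Ratio = √(1−f) = 0.84955007. Reduction = 100·(1 − 0.84955007) = 15.0450%.

15.0450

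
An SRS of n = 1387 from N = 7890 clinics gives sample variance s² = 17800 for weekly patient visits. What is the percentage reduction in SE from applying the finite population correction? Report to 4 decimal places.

9.2141

f = n/N = 1387/7890 = 0.17579214.
SE_no-fpc = √(s²/n) = 3.582381; SE_fpc = √((1−f)s²/n) = 3.2522966.
Ratio = √(1−f) = 0.90785894. Reduction = 100·(1 − 0.90785894) = 9.2141%.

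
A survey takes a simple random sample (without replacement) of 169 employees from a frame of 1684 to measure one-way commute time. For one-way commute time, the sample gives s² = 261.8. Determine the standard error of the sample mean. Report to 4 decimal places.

Under SRS without replacement, Var(ȳ) = (1 − f)·s²/n with f = n/N = 169/1684 = 0.10035629.
Var(ȳ) = (1 − 0.10035629)·261.8/169 = 0.89964371·1.5491124 = 1.3936492.
SE(ȳ) = √(1.3936492) = 1.1805.

1.1805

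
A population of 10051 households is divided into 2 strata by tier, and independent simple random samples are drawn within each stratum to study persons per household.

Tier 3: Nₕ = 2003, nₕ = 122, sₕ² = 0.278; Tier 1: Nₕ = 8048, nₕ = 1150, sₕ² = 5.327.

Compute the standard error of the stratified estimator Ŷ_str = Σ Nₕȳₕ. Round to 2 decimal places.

515.50

Var(Ŷ_str) = Σₕ Nₕ²(1 − fₕ)sₕ²/nₕ.
Tier 3: 2003²·(1 − 122/2003)·0.278/122 = 8585.2849.
Tier 1: 8048²·(1 − 1150/8048)·5.327/1150 = 257155.62.
Sum = 265740.9.
SE = √(265740.9) = 515.50.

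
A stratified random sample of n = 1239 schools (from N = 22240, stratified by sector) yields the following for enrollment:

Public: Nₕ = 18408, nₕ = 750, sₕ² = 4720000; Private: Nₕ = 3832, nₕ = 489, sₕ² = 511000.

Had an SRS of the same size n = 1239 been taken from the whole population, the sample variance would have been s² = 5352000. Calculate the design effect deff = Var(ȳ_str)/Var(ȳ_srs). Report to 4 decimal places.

Var(ȳ_str) = Σ Wₕ²(1−fₕ)sₕ²/nₕ with Wₕ = Nₕ/22240:
  Public: (18408/22240)²·(1−750/18408)·4720000/750 = 4135.7977
  Private: (3832/22240)²·(1−489/3832)·511000/489 = 27.064771
  → Var(ȳ_str) = 4162.8625.
Var(ȳ_srs) = (1 − 1239/22240)·5352000/1239 = 4078.9651.
deff = 4162.8625 / 4078.9651 = 1.0206.

1.0206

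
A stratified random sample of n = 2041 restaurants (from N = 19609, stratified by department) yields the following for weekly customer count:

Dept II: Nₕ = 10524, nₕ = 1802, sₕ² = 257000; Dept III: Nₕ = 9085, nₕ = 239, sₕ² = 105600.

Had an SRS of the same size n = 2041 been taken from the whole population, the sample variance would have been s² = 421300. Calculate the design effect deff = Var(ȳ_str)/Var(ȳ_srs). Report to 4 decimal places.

Var(ȳ_str) = Σ Wₕ²(1−fₕ)sₕ²/nₕ with Wₕ = Nₕ/19609:
  Dept II: (10524/19609)²·(1−1802/10524)·257000/1802 = 34.045864
  Dept III: (9085/19609)²·(1−239/9085)·105600/239 = 92.347893
  → Var(ȳ_str) = 126.39376.
Var(ȳ_srs) = (1 − 2041/19609)·421300/2041 = 184.93339.
deff = 126.39376 / 184.93339 = 0.6835.

0.6835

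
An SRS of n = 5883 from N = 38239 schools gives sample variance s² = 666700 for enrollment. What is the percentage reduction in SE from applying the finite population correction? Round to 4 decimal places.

f = n/N = 5883/38239 = 0.15384817.
SE_no-fpc = √(s²/n) = 10.645494; SE_fpc = √((1−f)s²/n) = 9.7924182.
Ratio = √(1−f) = 0.91986512. Reduction = 100·(1 − 0.91986512) = 8.0135%.

8.0135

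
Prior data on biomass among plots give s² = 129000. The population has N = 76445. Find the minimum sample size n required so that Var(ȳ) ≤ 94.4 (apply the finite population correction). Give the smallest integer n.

Without fpc, n₀ = s²/D = 129000/94.4 = 1366.5254.
With fpc, (1 − n/N)·s²/n ≤ D requires n ≥ n₀/(1 + n₀/N) = 1366.5254/(1 + 1366.5254/76445) = 1342.5265.
Rounding up, n = 1343.

1343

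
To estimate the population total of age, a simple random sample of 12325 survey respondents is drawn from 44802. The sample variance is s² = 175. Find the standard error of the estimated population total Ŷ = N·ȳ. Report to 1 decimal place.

Var(Ŷ) = N²·Var(ȳ) = N²·(1 − n/N)·s²/n.
f = 12325/44802 = 0.27509933; Var(ȳ) = 0.72490067·175/12325 = 0.010292707.
Var(Ŷ) = 44802² · 0.010292707 = 2.0659719 × 10^7.
SE(Ŷ) = √(2.0659719 × 10^7) = 4545.3.

4545.3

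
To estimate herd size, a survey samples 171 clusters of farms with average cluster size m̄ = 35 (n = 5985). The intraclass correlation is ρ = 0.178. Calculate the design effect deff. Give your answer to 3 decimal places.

7.052

deff = 1 + (35 − 1)·0.178 = 1 + 6.052 = 7.052.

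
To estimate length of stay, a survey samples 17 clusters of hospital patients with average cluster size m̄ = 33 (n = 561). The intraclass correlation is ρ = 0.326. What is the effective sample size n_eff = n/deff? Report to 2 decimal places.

deff = 1 + (33 − 1)·0.326 = 1 + 10.432 = 11.432.
n_eff = 561 / 11.432 = 49.07.

49.07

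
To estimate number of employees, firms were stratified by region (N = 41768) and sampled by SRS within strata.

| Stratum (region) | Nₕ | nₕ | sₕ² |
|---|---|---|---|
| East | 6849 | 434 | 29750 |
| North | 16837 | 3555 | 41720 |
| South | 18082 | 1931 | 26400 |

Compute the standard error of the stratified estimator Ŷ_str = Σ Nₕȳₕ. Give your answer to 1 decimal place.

98126.9

Var(Ŷ_str) = Σₕ Nₕ²(1 − fₕ)sₕ²/nₕ.
East: 6849²·(1 − 434/6849)·29750/434 = 3.0117649 × 10^9.
North: 16837²·(1 − 3555/16837)·41720/3555 = 2.6244172 × 10^9.
South: 18082²·(1 − 1931/18082)·26400/1931 = 3.9927079 × 10^9.
Sum = 9.62889 × 10^9.
SE = √(9.62889 × 10^9) = 98126.9.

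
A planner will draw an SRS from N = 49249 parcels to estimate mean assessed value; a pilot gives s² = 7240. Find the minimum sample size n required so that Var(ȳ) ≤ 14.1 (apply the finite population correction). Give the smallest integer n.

509

Without fpc, n₀ = s²/D = 7240/14.1 = 513.4752.
With fpc, (1 − n/N)·s²/n ≤ D requires n ≥ n₀/(1 + n₀/N) = 513.4752/(1 + 513.4752/49249) = 508.1769.
Rounding up, n = 509.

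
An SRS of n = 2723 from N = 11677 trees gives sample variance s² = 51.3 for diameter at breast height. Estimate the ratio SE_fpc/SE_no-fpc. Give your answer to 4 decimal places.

f = n/N = 2723/11677 = 0.23319346.
SE_no-fpc = √(s²/n) = 0.13725711; SE_fpc = √((1−f)s²/n) = 0.12019261.
Ratio = √(1−f) = 0.87567491.

0.8757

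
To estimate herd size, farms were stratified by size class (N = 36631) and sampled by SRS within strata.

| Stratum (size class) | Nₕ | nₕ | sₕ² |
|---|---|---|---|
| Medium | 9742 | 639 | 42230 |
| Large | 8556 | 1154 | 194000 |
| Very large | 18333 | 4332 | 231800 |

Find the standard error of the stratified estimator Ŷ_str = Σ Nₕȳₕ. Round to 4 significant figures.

Var(Ŷ_str) = Σₕ Nₕ²(1 − fₕ)sₕ²/nₕ.
Medium: 9742²·(1 − 639/9742)·42230/639 = 5.8607459 × 10^9.
Large: 8556²·(1 − 1154/8556)·194000/1154 = 1.0646719 × 10^10.
Very large: 18333²·(1 − 4332/18333)·231800/4332 = 1.3734649 × 10^10.
Sum = 3.0242114 × 10^10.
SE = √(3.0242114 × 10^10) = 173900.

173900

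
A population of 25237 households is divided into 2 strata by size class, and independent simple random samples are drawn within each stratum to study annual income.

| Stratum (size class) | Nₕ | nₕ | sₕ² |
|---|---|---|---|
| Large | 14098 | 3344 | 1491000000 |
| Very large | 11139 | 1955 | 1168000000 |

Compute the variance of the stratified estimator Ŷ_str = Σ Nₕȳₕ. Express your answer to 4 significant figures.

1.287 × 10^14

Var(Ŷ_str) = Σₕ Nₕ²(1 − fₕ)sₕ²/nₕ.
Large: 14098²·(1 − 3344/14098)·1491000000/3344 = 6.7598789 × 10^13.
Very large: 11139²·(1 − 1955/11139)·1168000000/1955 = 6.1118707 × 10^13.
Sum = 1.287175 × 10^14.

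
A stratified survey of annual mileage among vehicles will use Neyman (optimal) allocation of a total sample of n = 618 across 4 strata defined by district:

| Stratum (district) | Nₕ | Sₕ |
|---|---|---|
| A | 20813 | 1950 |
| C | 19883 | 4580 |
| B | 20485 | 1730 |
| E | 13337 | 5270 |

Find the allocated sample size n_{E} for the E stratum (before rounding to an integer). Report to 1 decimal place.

Neyman allocation: nₕ = n·NₕSₕ / Σⱼ NⱼSⱼ.
Σ NⱼSⱼ = 20813·1950 + 19883·4580 + 20485·1730 + 13337·5270 = 2.3737453 × 10^8.
n_{E} = 618·13337·5270 / (2.3737453 × 10^8) = 183.0.

183.0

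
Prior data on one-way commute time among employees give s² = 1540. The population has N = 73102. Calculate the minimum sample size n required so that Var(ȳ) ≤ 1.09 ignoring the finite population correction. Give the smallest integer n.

Without fpc, n₀ = s²/D = 1540/1.09 = 1412.8440.
Rounding up, n = 1413.

1413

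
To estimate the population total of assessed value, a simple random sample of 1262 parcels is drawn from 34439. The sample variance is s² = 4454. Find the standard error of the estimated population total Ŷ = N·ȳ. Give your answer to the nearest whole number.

Var(Ŷ) = N²·Var(ȳ) = N²·(1 − n/N)·s²/n.
f = 1262/34439 = 0.03664450; Var(ȳ) = 0.96335550·4454/1262 = 3.3999884.
Var(Ŷ) = 34439² · 3.3999884 = 4.0325383 × 10^9.
SE(Ŷ) = √(4.0325383 × 10^9) = 63502.

63502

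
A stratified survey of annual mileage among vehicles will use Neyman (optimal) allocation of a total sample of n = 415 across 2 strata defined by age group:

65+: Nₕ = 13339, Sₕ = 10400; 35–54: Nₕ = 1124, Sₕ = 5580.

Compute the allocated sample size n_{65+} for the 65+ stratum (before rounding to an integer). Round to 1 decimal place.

397.0

Neyman allocation: nₕ = n·NₕSₕ / Σⱼ NⱼSⱼ.
Σ NⱼSⱼ = 13339·10400 + 1124·5580 = 1.4499752 × 10^8.
n_{65+} = 415·13339·10400 / (1.4499752 × 10^8) = 397.0.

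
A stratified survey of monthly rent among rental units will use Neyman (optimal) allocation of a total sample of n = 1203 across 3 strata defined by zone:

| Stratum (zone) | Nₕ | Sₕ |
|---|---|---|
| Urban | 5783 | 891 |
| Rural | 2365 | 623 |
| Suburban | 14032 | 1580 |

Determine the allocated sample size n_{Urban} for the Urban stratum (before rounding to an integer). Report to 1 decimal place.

215.3

Neyman allocation: nₕ = n·NₕSₕ / Σⱼ NⱼSⱼ.
Σ NⱼSⱼ = 5783·891 + 2365·623 + 14032·1580 = 2.8796608 × 10^7.
n_{Urban} = 1203·5783·891 / (2.8796608 × 10^7) = 215.3.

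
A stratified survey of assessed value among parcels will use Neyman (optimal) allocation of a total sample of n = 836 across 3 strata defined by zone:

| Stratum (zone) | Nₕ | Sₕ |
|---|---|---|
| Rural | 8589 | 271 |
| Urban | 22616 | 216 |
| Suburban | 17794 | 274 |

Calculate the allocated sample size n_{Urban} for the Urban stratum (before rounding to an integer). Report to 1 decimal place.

Neyman allocation: nₕ = n·NₕSₕ / Σⱼ NⱼSⱼ.
Σ NⱼSⱼ = 8589·271 + 22616·216 + 17794·274 = 1.2088231 × 10^7.
n_{Urban} = 836·22616·216 / (1.2088231 × 10^7) = 337.8.

337.8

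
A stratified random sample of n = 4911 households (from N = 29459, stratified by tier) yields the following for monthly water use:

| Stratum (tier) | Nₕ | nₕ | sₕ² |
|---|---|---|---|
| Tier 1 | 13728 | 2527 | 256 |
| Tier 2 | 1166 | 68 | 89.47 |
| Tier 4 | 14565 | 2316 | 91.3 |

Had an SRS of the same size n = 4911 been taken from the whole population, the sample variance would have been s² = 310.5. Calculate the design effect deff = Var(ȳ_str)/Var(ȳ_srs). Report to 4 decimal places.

Var(ȳ_str) = Σ Wₕ²(1−fₕ)sₕ²/nₕ with Wₕ = Nₕ/29459:
  Tier 1: (13728/29459)²·(1−2527/13728)·256/2527 = 0.017949931
  Tier 2: (1166/29459)²·(1−68/1166)·89.47/68 = 0.0019410352
  Tier 4: (14565/29459)²·(1−2316/14565)·91.3/2316 = 0.0081041477
  → Var(ȳ_str) = 0.027995114.
Var(ȳ_srs) = (1 − 4911/29459)·310.5/4911 = 0.05268534.
deff = 0.027995114 / 0.05268534 = 0.5314.

0.5314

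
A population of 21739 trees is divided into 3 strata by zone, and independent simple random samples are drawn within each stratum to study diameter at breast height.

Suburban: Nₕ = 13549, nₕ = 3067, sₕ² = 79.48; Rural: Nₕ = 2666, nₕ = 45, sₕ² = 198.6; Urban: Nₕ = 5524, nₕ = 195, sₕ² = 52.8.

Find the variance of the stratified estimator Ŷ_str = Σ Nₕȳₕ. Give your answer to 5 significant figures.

Var(Ŷ_str) = Σₕ Nₕ²(1 − fₕ)sₕ²/nₕ.
Suburban: 13549²·(1 − 3067/13549)·79.48/3067 = 3.6804039 × 10^6.
Rural: 2666²·(1 − 45/2666)·198.6/45 = 3.0838546 × 10^7.
Urban: 5524²·(1 − 195/5524)·52.8/195 = 7.9707411 × 10^6.
Sum = 4.2489691 × 10^7.

4.2490 × 10^7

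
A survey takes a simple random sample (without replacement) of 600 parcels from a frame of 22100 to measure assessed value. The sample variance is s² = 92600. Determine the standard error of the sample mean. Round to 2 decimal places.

Under SRS without replacement, Var(ȳ) = (1 − f)·s²/n with f = n/N = 600/22100 = 0.02714932.
Var(ȳ) = (1 − 0.02714932)·92600/600 = 0.97285068·154.33333 = 150.14329.
SE(ȳ) = √(150.14329) = 12.25.

12.25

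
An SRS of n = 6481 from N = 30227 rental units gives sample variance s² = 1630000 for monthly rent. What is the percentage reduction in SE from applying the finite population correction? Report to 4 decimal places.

f = n/N = 6481/30227 = 0.21441096.
SE_no-fpc = √(s²/n) = 15.85889; SE_fpc = √((1−f)s²/n) = 14.056283.
Ratio = √(1−f) = 0.88633461. Reduction = 100·(1 − 0.88633461) = 11.3665%.

11.3665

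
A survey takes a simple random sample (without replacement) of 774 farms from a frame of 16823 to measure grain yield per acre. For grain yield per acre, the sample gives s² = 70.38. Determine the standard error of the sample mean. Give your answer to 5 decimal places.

Under SRS without replacement, Var(ȳ) = (1 − f)·s²/n with f = n/N = 774/16823 = 0.04600844.
Var(ȳ) = (1 − 0.04600844)·70.38/774 = 0.95399156·0.090930233 = 0.086746674.
SE(ȳ) = √(0.086746674) = 0.29453.

0.29453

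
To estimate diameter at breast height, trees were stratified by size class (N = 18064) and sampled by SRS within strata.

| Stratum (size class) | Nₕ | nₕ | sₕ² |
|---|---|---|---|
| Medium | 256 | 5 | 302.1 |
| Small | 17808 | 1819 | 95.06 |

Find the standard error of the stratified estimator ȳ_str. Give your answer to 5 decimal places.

0.23979

Var(ȳ_str) = Σₕ Wₕ²(1 − fₕ)sₕ²/nₕ with Wₕ = Nₕ/N, N = 18064.
Medium: Wₕ = 0.01417183; term = 0.01417183²·(1 − 0.01953125)·302.1/5 = 0.011897797.
Small: Wₕ = 0.98582817; term = 0.98582817²·(1 − 0.10214510)·95.06/1819 = 0.045600931.
Sum = 0.057498728.
SE = √(0.057498728) = 0.23979.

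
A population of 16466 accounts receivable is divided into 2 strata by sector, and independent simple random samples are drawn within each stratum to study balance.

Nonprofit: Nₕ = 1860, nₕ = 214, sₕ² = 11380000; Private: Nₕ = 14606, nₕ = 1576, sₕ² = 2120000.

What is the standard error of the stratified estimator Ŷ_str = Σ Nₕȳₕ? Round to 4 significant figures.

647200

Var(Ŷ_str) = Σₕ Nₕ²(1 − fₕ)sₕ²/nₕ.
Nonprofit: 1860²·(1 − 214/1860)·11380000/214 = 1.6280632 × 10^11.
Private: 14606²·(1 − 1576/14606)·2120000/1576 = 2.5600907 × 10^11.
Sum = 4.1881539 × 10^11.
SE = √(4.1881539 × 10^11) = 647200.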